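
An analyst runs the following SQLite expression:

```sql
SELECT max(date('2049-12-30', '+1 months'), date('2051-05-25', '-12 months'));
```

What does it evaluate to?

date('2049-12-30', '+1 months') → 2050-01-30.
date('2051-05-25', '-12 months') → 2050-05-25.
Later of the two is 2050-05-25.

2050-05-25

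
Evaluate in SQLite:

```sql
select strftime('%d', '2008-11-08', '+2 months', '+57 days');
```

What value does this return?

06

First apply '+2 months', '+57 days': 2008-11-08 → 2009-03-06.
`%d` extracts the 2-digit day of month: 06.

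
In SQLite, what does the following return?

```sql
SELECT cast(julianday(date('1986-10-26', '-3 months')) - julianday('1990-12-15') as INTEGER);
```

Adding -3 months to 1986-10-26 gives 1986-07-26.
5 days remain in July 1986 after the 26th (31 − 26).
Full months from August 1986 through November 1990 contribute their day counts.
Then 15 days into December 1990.
Total: 5 + 31 + 30 + 31 + 30 + 31 + 31 + 28 + 31 + 30 + 31 + 30 + 31 + 31 + 30 + 31 + 30 + 31 + 31 + 29 + 31 + 30 + 31 + 30 + 31 + 31 + 30 + 31 + 30 + 31 + 31 + 28 + 31 + 30 + 31 + 30 + 31 + 31 + 30 + 31 + 30 + 31 + 31 + 28 + 31 + 30 + 31 + 30 + 31 + 31 + 30 + 31 + 30 + 15 = 1603.
The subtraction is earlier − later, so the result is −1603 → -1603.

-1603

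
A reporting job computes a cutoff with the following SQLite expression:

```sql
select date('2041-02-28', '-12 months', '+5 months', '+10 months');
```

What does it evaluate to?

Adding -12 months to 2041-02-28 gives 2040-02-28.
Adding +5 months to 2040-02-28 gives 2040-07-28.
Adding +10 months to 2040-07-28 gives 2041-05-28.

2041-05-28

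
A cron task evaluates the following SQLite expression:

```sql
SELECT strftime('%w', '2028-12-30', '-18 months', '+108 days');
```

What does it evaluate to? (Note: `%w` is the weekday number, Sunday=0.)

6

First apply '-18 months', '+108 days': 2028-12-30 → 2027-10-16.
2027-10-16 is a Saturday; with Sunday=0 that is 6.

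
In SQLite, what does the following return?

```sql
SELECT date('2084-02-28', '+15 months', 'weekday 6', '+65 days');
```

2085-08-06

Adding +15 months to 2084-02-28 gives 2085-05-28.
`weekday 6` advances to the next Saturday; 2085-05-28 is a Monday, so it moves forward to 2085-06-02.
Applying '+65 days' to 2085-06-02: counting 65 days forward gives 2085-08-06.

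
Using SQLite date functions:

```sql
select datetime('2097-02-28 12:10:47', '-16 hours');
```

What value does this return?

-16 hours from 2097-02-28 12:10:47 is 2097-02-27 20:10:47 (crosses midnight).

2097-02-27 20:10:47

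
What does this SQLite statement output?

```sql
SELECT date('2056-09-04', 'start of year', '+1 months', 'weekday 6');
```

`start of year` rewinds 2056-09-04 to 2056-01-01.
Adding +1 month to 2056-01-01 gives 2056-02-01.
`weekday 6` advances to the next Saturday; 2056-02-01 is a Tuesday, so it moves forward to 2056-02-05.

2056-02-05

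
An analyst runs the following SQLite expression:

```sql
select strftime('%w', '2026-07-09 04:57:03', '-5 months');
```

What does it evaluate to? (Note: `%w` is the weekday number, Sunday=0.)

1

First apply '-5 months': 2026-07-09 04:57:03 → 2026-02-09 04:57:03.
2026-02-09 is a Monday; with Sunday=0 that is 1.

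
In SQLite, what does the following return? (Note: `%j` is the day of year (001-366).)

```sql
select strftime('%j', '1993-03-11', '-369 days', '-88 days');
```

First apply '-369 days', '-88 days': 1993-03-11 → 1991-12-10.
Day-of-year for 1991-12-10: days since 1991-01-01 inclusive = 344, zero-padded to 344.

344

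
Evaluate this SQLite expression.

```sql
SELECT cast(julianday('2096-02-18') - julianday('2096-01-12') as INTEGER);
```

19 days remain in January 2096 after the 12th (31 − 12).
Then 18 days into February 2096.
Total: 19 + 18 = 37.

37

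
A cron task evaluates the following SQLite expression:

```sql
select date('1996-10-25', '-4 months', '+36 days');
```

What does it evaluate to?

Adding -4 months to 1996-10-25 gives 1996-06-25.
June 1996 has 30 days; 5 remain after the 25th, so 6 days reach 1996-07-01.
Advancing 30 more days within July lands on 1996-07-31.

1996-07-31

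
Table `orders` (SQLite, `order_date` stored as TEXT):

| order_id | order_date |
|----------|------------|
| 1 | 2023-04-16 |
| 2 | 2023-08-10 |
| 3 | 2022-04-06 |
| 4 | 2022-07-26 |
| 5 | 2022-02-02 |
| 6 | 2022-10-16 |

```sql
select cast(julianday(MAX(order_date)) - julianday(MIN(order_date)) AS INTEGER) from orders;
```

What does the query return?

554

MIN = 2022-02-02, MAX = 2023-08-10.
26 days remain in February 2022 after the 2nd (28 − 2).
Full months from March 2022 through July 2023 contribute their day counts.
Then 10 days into August 2023.
Total: 26 + 31 + 30 + 31 + 30 + 31 + 31 + 30 + 31 + 30 + 31 + 31 + 28 + 31 + 30 + 31 + 30 + 31 + 10 = 554.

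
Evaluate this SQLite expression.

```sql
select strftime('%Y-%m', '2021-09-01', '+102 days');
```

First apply '+102 days': 2021-09-01 → 2021-12-12.
`%Y-%m` extracts the year-month: 2021-12.

2021-12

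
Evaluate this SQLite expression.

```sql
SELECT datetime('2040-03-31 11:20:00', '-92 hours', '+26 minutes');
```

2040-03-27 15:46:00

-92 hours from 2040-03-31 11:20:00 is 2040-03-27 15:20:00 (crosses midnight).
+26 minutes from 2040-03-27 15:20:00 is 2040-03-27 15:46:00.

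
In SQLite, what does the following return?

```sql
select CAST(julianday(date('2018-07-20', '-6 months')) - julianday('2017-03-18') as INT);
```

Adding -6 months to 2018-07-20 gives 2018-01-20.
13 days remain in March 2017 after the 18th (31 − 18).
Full months from April 2017 through December 2017 contribute their day counts.
Then 20 days into January 2018.
Total: 13 + 30 + 31 + 30 + 31 + 31 + 30 + 31 + 30 + 31 + 20 = 308.

308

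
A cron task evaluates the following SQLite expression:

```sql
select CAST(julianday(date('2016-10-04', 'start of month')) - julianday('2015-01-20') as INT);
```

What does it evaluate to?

620

`start of month` rewinds 2016-10-04 to 2016-10-01.
11 days remain in January 2015 after the 20th (31 − 20).
Full months from February 2015 through September 2016 contribute their day counts.
Then 1 day into October 2016.
Total: 11 + 28 + 31 + 30 + 31 + 30 + 31 + 31 + 30 + 31 + 30 + 31 + 31 + 29 + 31 + 30 + 31 + 30 + 31 + 31 + 30 + 1 = 620.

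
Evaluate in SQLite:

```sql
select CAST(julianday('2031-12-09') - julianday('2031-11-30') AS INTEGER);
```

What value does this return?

9

0 days remain in November 2031 after the 30th (30 − 30).
Then 9 days into December 2031.
Total: 0 + 9 = 9.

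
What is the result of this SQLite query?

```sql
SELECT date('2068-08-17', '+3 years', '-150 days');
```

2071-03-20

Adding +3 years to 2068-08-17 gives 2071-08-17.
Applying '-150 days' to 2071-08-17: counting 150 days back gives 2071-03-20.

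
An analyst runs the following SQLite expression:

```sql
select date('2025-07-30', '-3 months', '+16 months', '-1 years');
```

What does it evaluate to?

2025-08-30

Adding -3 months to 2025-07-30 gives 2025-04-30.
Adding +16 months to 2025-04-30 gives 2026-08-30.
Adding -1 year to 2026-08-30 gives 2025-08-30.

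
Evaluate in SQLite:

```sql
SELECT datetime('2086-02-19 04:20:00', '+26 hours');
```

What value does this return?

+26 hours from 2086-02-19 04:20:00 is 2086-02-20 06:20:00 (crosses midnight).

2086-02-20 06:20:00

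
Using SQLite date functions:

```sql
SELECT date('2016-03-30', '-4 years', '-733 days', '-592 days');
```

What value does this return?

Adding -4 years to 2016-03-30 gives 2012-03-30.
Applying '-733 days' to 2012-03-30: counting 733 days back gives 2010-03-28.
Applying '-592 days' to 2010-03-28: counting 592 days back gives 2008-08-13.

2008-08-13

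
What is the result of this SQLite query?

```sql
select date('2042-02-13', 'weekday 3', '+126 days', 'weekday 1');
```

`weekday 3` advances to the next Wednesday; 2042-02-13 is a Thursday, so it moves forward to 2042-02-19.
Applying '+126 days' to 2042-02-19: counting 126 days forward gives 2042-06-25.
`weekday 1` advances to the next Monday; 2042-06-25 is a Wednesday, so it moves forward to 2042-06-30.

2042-06-30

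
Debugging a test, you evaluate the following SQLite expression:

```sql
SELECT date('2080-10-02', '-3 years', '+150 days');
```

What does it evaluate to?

Adding -3 years to 2080-10-02 gives 2077-10-02.
Applying '+150 days' to 2077-10-02: counting 150 days forward gives 2078-03-01.

2078-03-01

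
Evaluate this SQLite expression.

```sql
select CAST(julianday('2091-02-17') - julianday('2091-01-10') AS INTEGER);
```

38

21 days remain in January 2091 after the 10th (31 − 10).
Then 17 days into February 2091.
Total: 21 + 17 = 38.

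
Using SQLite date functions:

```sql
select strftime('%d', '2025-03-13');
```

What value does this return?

`%d` extracts the 2-digit day of month: 13.

13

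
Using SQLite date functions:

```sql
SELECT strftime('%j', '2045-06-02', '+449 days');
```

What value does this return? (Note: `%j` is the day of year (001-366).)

First apply '+449 days': 2045-06-02 → 2046-08-25.
Day-of-year for 2046-08-25: days since 2046-01-01 inclusive = 237, zero-padded to 237.

237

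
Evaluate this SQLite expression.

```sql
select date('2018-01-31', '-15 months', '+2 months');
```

Adding -15 months to 2018-01-31 gives 2016-10-31.
Adding +2 months to 2016-10-31 gives 2016-12-31.

2016-12-31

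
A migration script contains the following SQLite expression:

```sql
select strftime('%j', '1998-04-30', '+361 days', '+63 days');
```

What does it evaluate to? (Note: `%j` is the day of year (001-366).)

First apply '+361 days', '+63 days': 1998-04-30 → 1999-06-28.
Day-of-year for 1999-06-28: days since 1999-01-01 inclusive = 179, zero-padded to 179.

179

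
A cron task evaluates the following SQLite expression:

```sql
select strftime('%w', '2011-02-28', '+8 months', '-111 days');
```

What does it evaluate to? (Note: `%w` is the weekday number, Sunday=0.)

6

First apply '+8 months', '-111 days': 2011-02-28 → 2011-07-09.
2011-07-09 is a Saturday; with Sunday=0 that is 6.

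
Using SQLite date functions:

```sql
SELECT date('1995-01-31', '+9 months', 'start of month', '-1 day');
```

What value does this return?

1995-09-30

Adding +9 months to 1995-01-31 gives 1995-10-31.
`start of month` rewinds 1995-10-31 to 1995-10-01.
Going back 1 day from 1995-10-01 reaches 1995-09-30 (last day of September, 30 days).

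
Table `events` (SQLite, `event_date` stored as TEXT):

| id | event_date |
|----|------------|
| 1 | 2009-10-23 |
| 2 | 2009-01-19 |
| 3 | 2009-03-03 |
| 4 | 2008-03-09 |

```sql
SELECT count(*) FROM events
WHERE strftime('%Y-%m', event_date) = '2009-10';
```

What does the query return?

1

Rows with year-month 2009-10: 2009-10-23 → 1.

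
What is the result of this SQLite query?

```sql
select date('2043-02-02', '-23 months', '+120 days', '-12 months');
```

2040-06-30

Adding -23 months to 2043-02-02 gives 2041-03-02.
Applying '+120 days' to 2041-03-02: counting 120 days forward gives 2041-06-30.
Adding -12 months to 2041-06-30 gives 2040-06-30.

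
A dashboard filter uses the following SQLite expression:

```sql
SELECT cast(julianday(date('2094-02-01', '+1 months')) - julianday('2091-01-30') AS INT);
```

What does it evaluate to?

Adding +1 month to 2094-02-01 gives 2094-03-01.
1 day remains in January 2091 after the 30th (31 − 30).
Full months from February 2091 through February 2094 contribute their day counts.
Then 1 day into March 2094.
Total: 1 + 28 + 31 + 30 + 31 + 30 + 31 + 31 + 30 + 31 + 30 + 31 + 31 + 29 + 31 + 30 + 31 + 30 + 31 + 31 + 30 + 31 + 30 + 31 + 31 + 28 + 31 + 30 + 31 + 30 + 31 + 31 + 30 + 31 + 30 + 31 + 31 + 28 + 1 = 1126.

1126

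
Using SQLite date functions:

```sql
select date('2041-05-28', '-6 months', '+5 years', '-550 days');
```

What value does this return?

2044-05-27

Adding -6 months to 2041-05-28 gives 2040-11-28.
Adding +5 years to 2040-11-28 gives 2045-11-28.
Applying '-550 days' to 2045-11-28: counting 550 days back gives 2044-05-27.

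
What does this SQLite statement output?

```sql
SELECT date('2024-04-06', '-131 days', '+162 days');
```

Applying '-131 days' to 2024-04-06: counting 131 days back gives 2023-11-27.
Applying '+162 days' to 2023-11-27: counting 162 days forward gives 2024-05-07.

2024-05-07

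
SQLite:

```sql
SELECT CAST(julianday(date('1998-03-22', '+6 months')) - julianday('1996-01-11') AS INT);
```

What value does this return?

Adding +6 months to 1998-03-22 gives 1998-09-22.
20 days remain in January 1996 after the 11th (31 − 11).
Full months from February 1996 through August 1998 contribute their day counts.
Then 22 days into September 1998.
Total: 20 + 29 + 31 + 30 + 31 + 30 + 31 + 31 + 30 + 31 + 30 + 31 + 31 + 28 + 31 + 30 + 31 + 30 + 31 + 31 + 30 + 31 + 30 + 31 + 31 + 28 + 31 + 30 + 31 + 30 + 31 + 31 + 22 = 985.

985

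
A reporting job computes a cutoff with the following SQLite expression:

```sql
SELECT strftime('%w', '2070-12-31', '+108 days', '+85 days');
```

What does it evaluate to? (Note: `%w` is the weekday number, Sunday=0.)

First apply '+108 days', '+85 days': 2070-12-31 → 2071-07-12.
2071-07-12 is a Sunday; with Sunday=0 that is 0.

0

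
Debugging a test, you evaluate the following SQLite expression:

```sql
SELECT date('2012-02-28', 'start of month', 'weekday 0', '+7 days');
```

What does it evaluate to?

2012-02-12

`start of month` rewinds 2012-02-28 to 2012-02-01.
`weekday 0` advances to the next Sunday; 2012-02-01 is a Wednesday, so it moves forward to 2012-02-05.
Advancing 7 more days within February lands on 2012-02-12.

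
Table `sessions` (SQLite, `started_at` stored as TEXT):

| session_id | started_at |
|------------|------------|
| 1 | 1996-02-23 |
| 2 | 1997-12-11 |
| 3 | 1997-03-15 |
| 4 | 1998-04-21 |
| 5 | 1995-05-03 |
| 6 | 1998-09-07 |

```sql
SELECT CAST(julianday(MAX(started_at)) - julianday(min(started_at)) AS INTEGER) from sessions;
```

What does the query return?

1223

MIN = 1995-05-03, MAX = 1998-09-07.
28 days remain in May 1995 after the 3rd (31 − 3).
Full months from June 1995 through August 1998 contribute their day counts.
Then 7 days into September 1998.
Total: 28 + 30 + 31 + 31 + 30 + 31 + 30 + 31 + 31 + 29 + 31 + 30 + 31 + 30 + 31 + 31 + 30 + 31 + 30 + 31 + 31 + 28 + 31 + 30 + 31 + 30 + 31 + 31 + 30 + 31 + 30 + 31 + 31 + 28 + 31 + 30 + 31 + 30 + 31 + 31 + 7 = 1223.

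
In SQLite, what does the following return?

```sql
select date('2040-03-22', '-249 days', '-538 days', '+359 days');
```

2039-01-19

Applying '-249 days' to 2040-03-22: counting 249 days back gives 2039-07-17.
Applying '-538 days' to 2039-07-17: counting 538 days back gives 2038-01-25.
Applying '+359 days' to 2038-01-25: counting 359 days forward gives 2039-01-19.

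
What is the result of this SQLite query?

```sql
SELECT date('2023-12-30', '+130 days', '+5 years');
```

2029-05-08

Applying '+130 days' to 2023-12-30: counting 130 days forward gives 2024-05-08.
Adding +5 years to 2024-05-08 gives 2029-05-08.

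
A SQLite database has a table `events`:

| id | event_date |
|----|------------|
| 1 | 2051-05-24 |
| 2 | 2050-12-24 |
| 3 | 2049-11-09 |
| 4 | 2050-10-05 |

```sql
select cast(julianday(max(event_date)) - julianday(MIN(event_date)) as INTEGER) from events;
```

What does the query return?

MIN = 2049-11-09, MAX = 2051-05-24.
21 days remain in November 2049 after the 9th (30 − 9).
Full months from December 2049 through April 2051 contribute their day counts.
Then 24 days into May 2051.
Total: 21 + 31 + 31 + 28 + 31 + 30 + 31 + 30 + 31 + 31 + 30 + 31 + 30 + 31 + 31 + 28 + 31 + 30 + 24 = 561.

561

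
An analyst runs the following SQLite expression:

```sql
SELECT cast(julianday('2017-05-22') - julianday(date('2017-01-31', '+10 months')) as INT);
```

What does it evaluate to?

Adding +10 months to 2017-01-31 targets 2017-11-31. November 2017 has only 30 days, so SQLite normalizes the 1-day overflow forward to 2017-12-01.
9 days remain in May 2017 after the 22nd (31 − 22).
Full months from June 2017 through November 2017 contribute their day counts.
Then 1 day into December 2017.
Total: 9 + 30 + 31 + 31 + 30 + 31 + 30 + 1 = 193.
The subtraction is earlier − later, so the result is −193 → -193.

-193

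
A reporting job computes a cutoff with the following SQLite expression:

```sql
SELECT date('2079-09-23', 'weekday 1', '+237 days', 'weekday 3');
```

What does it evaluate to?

`weekday 1` advances to the next Monday; 2079-09-23 is a Saturday, so it moves forward to 2079-09-25.
Applying '+237 days' to 2079-09-25: counting 237 days forward gives 2080-05-19.
`weekday 3` advances to the next Wednesday; 2080-05-19 is a Sunday, so it moves forward to 2080-05-22.

2080-05-22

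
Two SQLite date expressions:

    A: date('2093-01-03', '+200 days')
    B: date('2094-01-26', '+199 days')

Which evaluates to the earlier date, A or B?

A

A = 2093-07-22.
B = 2094-08-13.
A is earlier.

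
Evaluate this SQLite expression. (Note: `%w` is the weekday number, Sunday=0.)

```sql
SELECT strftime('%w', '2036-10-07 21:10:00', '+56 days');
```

First apply '+56 days': 2036-10-07 21:10:00 → 2036-12-02 21:10:00.
2036-12-02 is a Tuesday; with Sunday=0 that is 2.

2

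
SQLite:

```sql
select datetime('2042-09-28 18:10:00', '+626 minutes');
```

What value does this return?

626 minutes = 10h 26m; +626 minutes from 2042-09-28 18:10:00 is 2042-09-29 04:36:00 (crosses midnight).

2042-09-29 04:36:00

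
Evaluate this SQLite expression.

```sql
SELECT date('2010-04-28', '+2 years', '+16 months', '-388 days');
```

2012-08-05

Adding +2 years to 2010-04-28 gives 2012-04-28.
Adding +16 months to 2012-04-28 gives 2013-08-28.
Applying '-388 days' to 2013-08-28: counting 388 days back gives 2012-08-05.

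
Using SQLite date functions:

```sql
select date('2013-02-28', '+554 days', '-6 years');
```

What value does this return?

Applying '+554 days' to 2013-02-28: counting 554 days forward gives 2014-09-05.
Adding -6 years to 2014-09-05 gives 2008-09-05.

2008-09-05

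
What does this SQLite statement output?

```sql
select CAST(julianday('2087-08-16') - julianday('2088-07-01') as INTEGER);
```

-320

15 days remain in August 2087 after the 16th (31 − 16).
Full months from September 2087 through June 2088 contribute their day counts.
Then 1 day into July 2088.
Total: 15 + 30 + 31 + 30 + 31 + 31 + 29 + 31 + 30 + 31 + 30 + 1 = 320.
The subtraction is earlier − later, so the result is −320 → -320.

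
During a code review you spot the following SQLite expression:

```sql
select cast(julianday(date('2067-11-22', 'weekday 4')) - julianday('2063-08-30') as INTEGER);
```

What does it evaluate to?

`weekday 4` advances to the next Thursday; 2067-11-22 is a Tuesday, so it moves forward to 2067-11-24.
1 day remains in August 2063 after the 30th (31 − 30).
Full months from September 2063 through October 2067 contribute their day counts.
Then 24 days into November 2067.
Total: 1 + 30 + 31 + 30 + 31 + 31 + 29 + 31 + 30 + 31 + 30 + 31 + 31 + 30 + 31 + 30 + 31 + 31 + 28 + 31 + 30 + 31 + 30 + 31 + 31 + 30 + 31 + 30 + 31 + 31 + 28 + 31 + 30 + 31 + 30 + 31 + 31 + 30 + 31 + 30 + 31 + 31 + 28 + 31 + 30 + 31 + 30 + 31 + 31 + 30 + 31 + 24 = 1547.

1547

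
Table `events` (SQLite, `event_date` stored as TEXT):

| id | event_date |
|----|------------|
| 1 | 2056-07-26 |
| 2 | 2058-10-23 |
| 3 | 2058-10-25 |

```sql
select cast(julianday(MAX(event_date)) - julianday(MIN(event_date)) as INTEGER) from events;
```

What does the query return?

MIN = 2056-07-26, MAX = 2058-10-25.
5 days remain in July 2056 after the 26th (31 − 26).
Full months from August 2056 through September 2058 contribute their day counts.
Then 25 days into October 2058.
Total: 5 + 31 + 30 + 31 + 30 + 31 + 31 + 28 + 31 + 30 + 31 + 30 + 31 + 31 + 30 + 31 + 30 + 31 + 31 + 28 + 31 + 30 + 31 + 30 + 31 + 31 + 30 + 25 = 821.

821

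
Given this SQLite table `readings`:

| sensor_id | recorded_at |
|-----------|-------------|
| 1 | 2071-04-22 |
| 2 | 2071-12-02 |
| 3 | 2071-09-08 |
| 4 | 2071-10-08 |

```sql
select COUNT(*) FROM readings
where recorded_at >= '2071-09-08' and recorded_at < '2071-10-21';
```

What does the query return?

2

Rows in [2071-09-08, 2071-10-21): 2071-09-08, 2071-10-08 → 2 rows.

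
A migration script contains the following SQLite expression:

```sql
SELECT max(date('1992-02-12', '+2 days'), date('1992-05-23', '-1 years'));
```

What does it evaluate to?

1992-02-14

date('1992-02-12', '+2 days') → 1992-02-14.
date('1992-05-23', '-1 years') → 1991-05-23.
Later of the two is 1992-02-14.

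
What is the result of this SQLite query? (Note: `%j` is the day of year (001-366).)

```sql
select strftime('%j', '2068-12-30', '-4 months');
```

First apply '-4 months': 2068-12-30 → 2068-08-30.
Day-of-year for 2068-08-30: days since 2068-01-01 inclusive = 243, zero-padded to 243.

243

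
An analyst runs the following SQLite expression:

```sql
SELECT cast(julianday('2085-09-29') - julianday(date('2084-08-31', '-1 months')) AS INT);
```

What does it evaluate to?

425

Adding -1 month to 2084-08-31 gives 2084-07-31.
0 days remain in July 2084 after the 31st (31 − 31).
Full months from August 2084 through August 2085 contribute their day counts.
Then 29 days into September 2085.
Total: 0 + 31 + 30 + 31 + 30 + 31 + 31 + 28 + 31 + 30 + 31 + 30 + 31 + 31 + 29 = 425.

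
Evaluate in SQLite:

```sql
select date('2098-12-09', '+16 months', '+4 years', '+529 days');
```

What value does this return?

Adding +16 months to 2098-12-09 gives 2100-04-09.
Adding +4 years to 2100-04-09 gives 2104-04-09.
Applying '+529 days' to 2104-04-09: counting 529 days forward gives 2105-09-20.

2105-09-20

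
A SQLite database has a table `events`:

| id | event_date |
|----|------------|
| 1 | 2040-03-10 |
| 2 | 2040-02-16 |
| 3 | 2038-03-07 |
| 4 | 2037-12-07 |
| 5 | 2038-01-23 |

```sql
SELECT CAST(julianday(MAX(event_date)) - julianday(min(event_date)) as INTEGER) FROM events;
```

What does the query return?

MIN = 2037-12-07, MAX = 2040-03-10.
24 days remain in December 2037 after the 7th (31 − 7).
Full months from January 2038 through February 2040 contribute their day counts.
Then 10 days into March 2040.
Total: 24 + 31 + 28 + 31 + 30 + 31 + 30 + 31 + 31 + 30 + 31 + 30 + 31 + 31 + 28 + 31 + 30 + 31 + 30 + 31 + 31 + 30 + 31 + 30 + 31 + 31 + 29 + 10 = 824.

824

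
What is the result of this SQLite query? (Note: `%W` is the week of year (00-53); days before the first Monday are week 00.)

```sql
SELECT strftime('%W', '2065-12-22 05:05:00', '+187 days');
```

First apply '+187 days': 2065-12-22 05:05:00 → 2066-06-27 05:05:00.
2066-06-27 is a Sunday. SQLite's %W counts Mondays since the year started; the result is 25.

25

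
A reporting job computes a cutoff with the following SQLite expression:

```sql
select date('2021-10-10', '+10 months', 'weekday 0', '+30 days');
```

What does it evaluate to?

Adding +10 months to 2021-10-10 gives 2022-08-10.
`weekday 0` advances to the next Sunday; 2022-08-10 is a Wednesday, so it moves forward to 2022-08-14.
August 2022 has 31 days; 17 remain after the 14th, so 18 days reach 2022-09-01.
Advancing 12 more days within September lands on 2022-09-13.

2022-09-13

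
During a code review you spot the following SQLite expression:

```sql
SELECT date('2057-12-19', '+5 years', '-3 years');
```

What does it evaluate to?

2059-12-19

Adding +5 years to 2057-12-19 gives 2062-12-19.
Adding -3 years to 2062-12-19 gives 2059-12-19.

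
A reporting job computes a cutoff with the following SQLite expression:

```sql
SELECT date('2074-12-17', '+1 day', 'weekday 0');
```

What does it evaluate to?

2074-12-23

Advancing 1 more day within December lands on 2074-12-18.
`weekday 0` advances to the next Sunday; 2074-12-18 is a Tuesday, so it moves forward to 2074-12-23.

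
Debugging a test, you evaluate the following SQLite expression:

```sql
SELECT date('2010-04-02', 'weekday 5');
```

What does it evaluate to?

2010-04-02

`weekday 5` advances to the next Friday; 2010-04-02 is already a Friday, so it stays at 2010-04-02.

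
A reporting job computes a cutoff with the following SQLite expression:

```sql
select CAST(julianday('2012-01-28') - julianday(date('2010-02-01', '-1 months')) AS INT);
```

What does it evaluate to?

757

Adding -1 month to 2010-02-01 gives 2010-01-01.
30 days remain in January 2010 after the 1st (31 − 1).
Full months from February 2010 through December 2011 contribute their day counts.
Then 28 days into January 2012.
Total: 30 + 28 + 31 + 30 + 31 + 30 + 31 + 31 + 30 + 31 + 30 + 31 + 31 + 28 + 31 + 30 + 31 + 30 + 31 + 31 + 30 + 31 + 30 + 31 + 28 = 757.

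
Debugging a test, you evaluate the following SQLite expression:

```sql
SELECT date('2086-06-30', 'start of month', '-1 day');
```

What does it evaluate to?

2086-05-31

`start of month` rewinds 2086-06-30 to 2086-06-01.
Going back 1 day from 2086-06-01 reaches 2086-05-31 (last day of May, 31 days).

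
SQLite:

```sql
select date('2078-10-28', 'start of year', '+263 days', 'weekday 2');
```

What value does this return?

2078-09-27

`start of year` rewinds 2078-10-28 to 2078-01-01.
Applying '+263 days' to 2078-01-01: counting 263 days forward gives 2078-09-21.
`weekday 2` advances to the next Tuesday; 2078-09-21 is a Wednesday, so it moves forward to 2078-09-27.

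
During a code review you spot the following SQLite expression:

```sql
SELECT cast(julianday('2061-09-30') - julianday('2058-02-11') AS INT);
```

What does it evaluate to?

1327

17 days remain in February 2058 after the 11th (28 − 11).
Full months from March 2058 through August 2061 contribute their day counts.
Then 30 days into September 2061.
Total: 17 + 31 + 30 + 31 + 30 + 31 + 31 + 30 + 31 + 30 + 31 + 31 + 28 + 31 + 30 + 31 + 30 + 31 + 31 + 30 + 31 + 30 + 31 + 31 + 29 + 31 + 30 + 31 + 30 + 31 + 31 + 30 + 31 + 30 + 31 + 31 + 28 + 31 + 30 + 31 + 30 + 31 + 31 + 30 = 1327.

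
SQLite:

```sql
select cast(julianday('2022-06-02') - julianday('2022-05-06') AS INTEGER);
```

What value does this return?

27

25 days remain in May 2022 after the 6th (31 − 6).
Then 2 days into June 2022.
Total: 25 + 2 = 27.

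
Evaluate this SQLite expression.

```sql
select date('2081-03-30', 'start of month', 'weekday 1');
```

`start of month` rewinds 2081-03-30 to 2081-03-01.
`weekday 1` advances to the next Monday; 2081-03-01 is a Saturday, so it moves forward to 2081-03-03.

2081-03-03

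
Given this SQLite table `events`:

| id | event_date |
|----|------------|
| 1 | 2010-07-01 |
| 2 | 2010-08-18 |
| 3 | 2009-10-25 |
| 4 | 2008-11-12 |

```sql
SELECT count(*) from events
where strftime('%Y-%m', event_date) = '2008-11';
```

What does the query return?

1

Rows with year-month 2008-11: 2008-11-12 → 1.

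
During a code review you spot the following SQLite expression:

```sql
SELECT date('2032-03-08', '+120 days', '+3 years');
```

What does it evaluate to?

2035-07-06

Applying '+120 days' to 2032-03-08: counting 120 days forward gives 2032-07-06.
Adding +3 years to 2032-07-06 gives 2035-07-06.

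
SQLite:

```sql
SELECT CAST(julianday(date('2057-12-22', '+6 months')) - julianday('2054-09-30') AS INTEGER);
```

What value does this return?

Adding +6 months to 2057-12-22 gives 2058-06-22.
0 days remain in September 2054 after the 30th (30 − 30).
Full months from October 2054 through May 2058 contribute their day counts.
Then 22 days into June 2058.
Total: 0 + 31 + 30 + 31 + 31 + 28 + 31 + 30 + 31 + 30 + 31 + 31 + 30 + 31 + 30 + 31 + 31 + 29 + 31 + 30 + 31 + 30 + 31 + 31 + 30 + 31 + 30 + 31 + 31 + 28 + 31 + 30 + 31 + 30 + 31 + 31 + 30 + 31 + 30 + 31 + 31 + 28 + 31 + 30 + 31 + 22 = 1361.

1361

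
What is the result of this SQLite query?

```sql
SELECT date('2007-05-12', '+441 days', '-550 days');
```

2007-01-23

Applying '+441 days' to 2007-05-12: counting 441 days forward gives 2008-07-26.
Applying '-550 days' to 2008-07-26: counting 550 days back gives 2007-01-23.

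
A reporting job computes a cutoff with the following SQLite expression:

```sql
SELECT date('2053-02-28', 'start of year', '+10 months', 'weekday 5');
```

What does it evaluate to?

`start of year` rewinds 2053-02-28 to 2053-01-01.
Adding +10 months to 2053-01-01 gives 2053-11-01.
`weekday 5` advances to the next Friday; 2053-11-01 is a Saturday, so it moves forward to 2053-11-07.

2053-11-07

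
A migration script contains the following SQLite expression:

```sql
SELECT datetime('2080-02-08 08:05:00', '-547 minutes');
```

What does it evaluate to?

2080-02-07 22:58:00

547 minutes = 9h 7m; -547 minutes from 2080-02-08 08:05:00 is 2080-02-07 22:58:00 (crosses midnight).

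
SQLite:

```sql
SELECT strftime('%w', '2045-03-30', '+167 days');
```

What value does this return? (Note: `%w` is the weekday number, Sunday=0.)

First apply '+167 days': 2045-03-30 → 2045-09-13.
2045-09-13 is a Wednesday; with Sunday=0 that is 3.

3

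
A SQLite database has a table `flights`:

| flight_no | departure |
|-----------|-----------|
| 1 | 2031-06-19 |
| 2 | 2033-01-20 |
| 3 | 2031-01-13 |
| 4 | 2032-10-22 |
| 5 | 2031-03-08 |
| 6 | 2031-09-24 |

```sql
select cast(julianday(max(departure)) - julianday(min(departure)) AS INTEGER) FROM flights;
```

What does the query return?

MIN = 2031-01-13, MAX = 2033-01-20.
18 days remain in January 2031 after the 13th (31 − 13).
Full months from February 2031 through December 2032 contribute their day counts.
Then 20 days into January 2033.
Total: 18 + 28 + 31 + 30 + 31 + 30 + 31 + 31 + 30 + 31 + 30 + 31 + 31 + 29 + 31 + 30 + 31 + 30 + 31 + 31 + 30 + 31 + 30 + 31 + 20 = 738.

738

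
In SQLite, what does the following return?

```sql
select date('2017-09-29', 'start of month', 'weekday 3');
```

`start of month` rewinds 2017-09-29 to 2017-09-01.
`weekday 3` advances to the next Wednesday; 2017-09-01 is a Friday, so it moves forward to 2017-09-06.

2017-09-06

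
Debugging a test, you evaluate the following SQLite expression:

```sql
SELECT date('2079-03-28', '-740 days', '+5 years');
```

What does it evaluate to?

Applying '-740 days' to 2079-03-28: counting 740 days back gives 2077-03-18.
Adding +5 years to 2077-03-18 gives 2082-03-18.

2082-03-18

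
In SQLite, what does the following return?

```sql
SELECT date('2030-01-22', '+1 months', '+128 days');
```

Adding +1 month to 2030-01-22 gives 2030-02-22.
Applying '+128 days' to 2030-02-22: counting 128 days forward gives 2030-06-30.

2030-06-30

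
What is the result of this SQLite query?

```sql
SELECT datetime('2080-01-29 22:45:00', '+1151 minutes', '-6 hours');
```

2080-01-30 11:56:00

1151 minutes = 19h 11m; +1151 minutes from 2080-01-29 22:45:00 is 2080-01-30 17:56:00 (crosses midnight).
-6 hours from 2080-01-30 17:56:00 is 2080-01-30 11:56:00.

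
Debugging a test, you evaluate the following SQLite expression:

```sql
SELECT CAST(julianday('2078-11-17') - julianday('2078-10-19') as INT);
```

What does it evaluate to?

29

12 days remain in October 2078 after the 19th (31 − 19).
Then 17 days into November 2078.
Total: 12 + 17 = 29.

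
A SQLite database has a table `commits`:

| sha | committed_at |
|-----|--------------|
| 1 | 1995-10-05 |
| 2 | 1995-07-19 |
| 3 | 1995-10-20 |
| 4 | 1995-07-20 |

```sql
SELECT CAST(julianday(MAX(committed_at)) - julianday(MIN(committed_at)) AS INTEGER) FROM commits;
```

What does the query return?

MIN = 1995-07-19, MAX = 1995-10-20.
12 days remain in July 1995 after the 19th (31 − 19).
August 1995: 31 days.
September 1995: 30 days.
Then 20 days into October 1995.
Total: 12 + 31 + 30 + 20 = 93.

93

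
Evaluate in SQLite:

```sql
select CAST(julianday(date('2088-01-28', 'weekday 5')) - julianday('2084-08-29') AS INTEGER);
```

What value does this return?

`weekday 5` advances to the next Friday; 2088-01-28 is a Wednesday, so it moves forward to 2088-01-30.
2 days remain in August 2084 after the 29th (31 − 29).
Full months from September 2084 through December 2087 contribute their day counts.
Then 30 days into January 2088.
Total: 2 + 30 + 31 + 30 + 31 + 31 + 28 + 31 + 30 + 31 + 30 + 31 + 31 + 30 + 31 + 30 + 31 + 31 + 28 + 31 + 30 + 31 + 30 + 31 + 31 + 30 + 31 + 30 + 31 + 31 + 28 + 31 + 30 + 31 + 30 + 31 + 31 + 30 + 31 + 30 + 31 + 30 = 1249.

1249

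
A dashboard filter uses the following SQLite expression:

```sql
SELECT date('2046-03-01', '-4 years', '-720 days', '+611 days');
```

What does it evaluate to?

2041-11-12

Adding -4 years to 2046-03-01 gives 2042-03-01.
Applying '-720 days' to 2042-03-01: counting 720 days back gives 2040-03-11.
Applying '+611 days' to 2040-03-11: counting 611 days forward gives 2041-11-12.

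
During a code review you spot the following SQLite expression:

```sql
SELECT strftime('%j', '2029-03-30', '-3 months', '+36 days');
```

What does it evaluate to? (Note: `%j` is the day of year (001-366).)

035

First apply '-3 months', '+36 days': 2029-03-30 → 2029-02-04.
Day-of-year for 2029-02-04: days since 2029-01-01 inclusive = 35, zero-padded to 035.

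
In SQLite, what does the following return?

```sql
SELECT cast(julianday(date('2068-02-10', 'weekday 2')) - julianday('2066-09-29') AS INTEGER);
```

`weekday 2` advances to the next Tuesday; 2068-02-10 is a Friday, so it moves forward to 2068-02-14.
1 day remains in September 2066 after the 29th (30 − 29).
Full months from October 2066 through January 2068 contribute their day counts.
Then 14 days into February 2068.
Total: 1 + 31 + 30 + 31 + 31 + 28 + 31 + 30 + 31 + 30 + 31 + 31 + 30 + 31 + 30 + 31 + 31 + 14 = 503.

503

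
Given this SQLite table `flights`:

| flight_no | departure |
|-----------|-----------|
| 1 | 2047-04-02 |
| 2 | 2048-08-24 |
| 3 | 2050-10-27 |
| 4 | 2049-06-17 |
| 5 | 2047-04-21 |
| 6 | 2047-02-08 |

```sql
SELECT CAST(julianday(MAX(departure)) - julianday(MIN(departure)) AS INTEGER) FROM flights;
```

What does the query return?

1357

MIN = 2047-02-08, MAX = 2050-10-27.
20 days remain in February 2047 after the 8th (28 − 8).
Full months from March 2047 through September 2050 contribute their day counts.
Then 27 days into October 2050.
Total: 20 + 31 + 30 + 31 + 30 + 31 + 31 + 30 + 31 + 30 + 31 + 31 + 29 + 31 + 30 + 31 + 30 + 31 + 31 + 30 + 31 + 30 + 31 + 31 + 28 + 31 + 30 + 31 + 30 + 31 + 31 + 30 + 31 + 30 + 31 + 31 + 28 + 31 + 30 + 31 + 30 + 31 + 31 + 30 + 27 = 1357.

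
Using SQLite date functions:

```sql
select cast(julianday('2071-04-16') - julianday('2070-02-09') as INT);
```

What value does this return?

431

19 days remain in February 2070 after the 9th (28 − 9).
Full months from March 2070 through March 2071 contribute their day counts.
Then 16 days into April 2071.
Total: 19 + 31 + 30 + 31 + 30 + 31 + 31 + 30 + 31 + 30 + 31 + 31 + 28 + 31 + 16 = 431.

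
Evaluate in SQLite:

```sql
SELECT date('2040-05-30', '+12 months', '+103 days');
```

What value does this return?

Adding +12 months to 2040-05-30 gives 2041-05-30.
Applying '+103 days' to 2041-05-30: counting 103 days forward gives 2041-09-10.

2041-09-10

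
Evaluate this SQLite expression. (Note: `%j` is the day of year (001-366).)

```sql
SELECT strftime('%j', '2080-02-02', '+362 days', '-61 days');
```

334

First apply '+362 days', '-61 days': 2080-02-02 → 2080-11-29.
Day-of-year for 2080-11-29: days since 2080-01-01 inclusive = 334, zero-padded to 334.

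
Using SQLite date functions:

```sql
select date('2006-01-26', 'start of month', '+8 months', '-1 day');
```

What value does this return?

2006-08-31

`start of month` rewinds 2006-01-26 to 2006-01-01.
Adding +8 months to 2006-01-01 gives 2006-09-01.
Going back 1 day from 2006-09-01 reaches 2006-08-31 (last day of August, 31 days).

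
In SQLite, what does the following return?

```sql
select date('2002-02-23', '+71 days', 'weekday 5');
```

Applying '+71 days' to 2002-02-23: counting 71 days forward gives 2002-05-05.
`weekday 5` advances to the next Friday; 2002-05-05 is a Sunday, so it moves forward to 2002-05-10.

2002-05-10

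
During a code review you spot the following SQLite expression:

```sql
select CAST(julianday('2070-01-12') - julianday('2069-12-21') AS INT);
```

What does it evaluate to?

22

10 days remain in December 2069 after the 21st (31 − 21).
Then 12 days into January 2070.
Total: 10 + 12 = 22.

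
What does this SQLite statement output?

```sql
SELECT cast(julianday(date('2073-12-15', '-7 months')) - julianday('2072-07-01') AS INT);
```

Adding -7 months to 2073-12-15 gives 2073-05-15.
30 days remain in July 2072 after the 1st (31 − 1).
Full months from August 2072 through April 2073 contribute their day counts.
Then 15 days into May 2073.
Total: 30 + 31 + 30 + 31 + 30 + 31 + 31 + 28 + 31 + 30 + 15 = 318.

318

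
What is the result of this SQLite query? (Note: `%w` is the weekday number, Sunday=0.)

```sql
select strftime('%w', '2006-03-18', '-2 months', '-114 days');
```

1

First apply '-2 months', '-114 days': 2006-03-18 → 2005-09-26.
2005-09-26 is a Monday; with Sunday=0 that is 1.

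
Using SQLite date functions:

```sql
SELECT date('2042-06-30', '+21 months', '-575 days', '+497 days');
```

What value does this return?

Adding +21 months to 2042-06-30 gives 2044-03-30.
Applying '-575 days' to 2044-03-30: counting 575 days back gives 2042-09-02.
Applying '+497 days' to 2042-09-02: counting 497 days forward gives 2044-01-12.

2044-01-12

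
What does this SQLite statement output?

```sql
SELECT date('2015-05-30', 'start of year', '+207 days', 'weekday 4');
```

`start of year` rewinds 2015-05-30 to 2015-01-01.
Applying '+207 days' to 2015-01-01: counting 207 days forward gives 2015-07-27.
`weekday 4` advances to the next Thursday; 2015-07-27 is a Monday, so it moves forward to 2015-07-30.

2015-07-30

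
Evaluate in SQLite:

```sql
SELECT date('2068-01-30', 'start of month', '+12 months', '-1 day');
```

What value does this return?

2068-12-31

`start of month` rewinds 2068-01-30 to 2068-01-01.
Adding +12 months to 2068-01-01 gives 2069-01-01.
Going back 1 day from 2069-01-01 reaches 2068-12-31 (last day of December, 31 days).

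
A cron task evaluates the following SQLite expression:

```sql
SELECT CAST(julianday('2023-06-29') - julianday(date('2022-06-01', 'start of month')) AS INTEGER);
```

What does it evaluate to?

393

`start of month` rewinds 2022-06-01 to 2022-06-01.
29 days remain in June 2022 after the 1st (30 − 1).
Full months from July 2022 through May 2023 contribute their day counts.
Then 29 days into June 2023.
Total: 29 + 31 + 31 + 30 + 31 + 30 + 31 + 31 + 28 + 31 + 30 + 31 + 29 = 393.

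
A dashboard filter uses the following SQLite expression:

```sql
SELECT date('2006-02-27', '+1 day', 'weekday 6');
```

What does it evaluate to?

Advancing 1 more day within February lands on 2006-02-28.
`weekday 6` advances to the next Saturday; 2006-02-28 is a Tuesday, so it moves forward to 2006-03-04.

2006-03-04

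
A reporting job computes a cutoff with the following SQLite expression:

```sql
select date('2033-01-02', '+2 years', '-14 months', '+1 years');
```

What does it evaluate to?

2034-11-02

Adding +2 years to 2033-01-02 gives 2035-01-02.
Adding -14 months to 2035-01-02 gives 2033-11-02.
Adding +1 year to 2033-11-02 gives 2034-11-02.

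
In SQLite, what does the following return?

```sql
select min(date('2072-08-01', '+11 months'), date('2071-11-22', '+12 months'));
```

date('2072-08-01', '+11 months') → 2073-07-01.
date('2071-11-22', '+12 months') → 2072-11-22.
Earlier of the two is 2072-11-22.

2072-11-22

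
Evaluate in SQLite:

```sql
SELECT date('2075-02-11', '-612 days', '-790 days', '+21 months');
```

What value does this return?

Applying '-612 days' to 2075-02-11: counting 612 days back gives 2073-06-09.
Applying '-790 days' to 2073-06-09: counting 790 days back gives 2071-04-11.
Adding +21 months to 2071-04-11 gives 2073-01-11.

2073-01-11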